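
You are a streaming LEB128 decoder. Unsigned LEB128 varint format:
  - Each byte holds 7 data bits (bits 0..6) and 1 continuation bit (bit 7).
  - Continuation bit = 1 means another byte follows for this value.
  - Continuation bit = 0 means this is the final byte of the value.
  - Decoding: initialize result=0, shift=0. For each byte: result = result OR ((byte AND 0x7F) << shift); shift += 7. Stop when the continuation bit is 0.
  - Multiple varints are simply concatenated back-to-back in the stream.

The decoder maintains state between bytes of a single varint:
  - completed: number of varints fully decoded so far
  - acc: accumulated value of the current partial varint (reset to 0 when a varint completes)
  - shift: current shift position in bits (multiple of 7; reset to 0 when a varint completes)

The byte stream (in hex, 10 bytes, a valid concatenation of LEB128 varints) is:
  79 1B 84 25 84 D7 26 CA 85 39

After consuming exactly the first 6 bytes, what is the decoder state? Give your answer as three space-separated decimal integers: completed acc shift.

byte[0]=0x79 cont=0 payload=0x79: varint #1 complete (value=121); reset -> completed=1 acc=0 shift=0
byte[1]=0x1B cont=0 payload=0x1B: varint #2 complete (value=27); reset -> completed=2 acc=0 shift=0
byte[2]=0x84 cont=1 payload=0x04: acc |= 4<<0 -> completed=2 acc=4 shift=7
byte[3]=0x25 cont=0 payload=0x25: varint #3 complete (value=4740); reset -> completed=3 acc=0 shift=0
byte[4]=0x84 cont=1 payload=0x04: acc |= 4<<0 -> completed=3 acc=4 shift=7
byte[5]=0xD7 cont=1 payload=0x57: acc |= 87<<7 -> completed=3 acc=11140 shift=14

Answer: 3 11140 14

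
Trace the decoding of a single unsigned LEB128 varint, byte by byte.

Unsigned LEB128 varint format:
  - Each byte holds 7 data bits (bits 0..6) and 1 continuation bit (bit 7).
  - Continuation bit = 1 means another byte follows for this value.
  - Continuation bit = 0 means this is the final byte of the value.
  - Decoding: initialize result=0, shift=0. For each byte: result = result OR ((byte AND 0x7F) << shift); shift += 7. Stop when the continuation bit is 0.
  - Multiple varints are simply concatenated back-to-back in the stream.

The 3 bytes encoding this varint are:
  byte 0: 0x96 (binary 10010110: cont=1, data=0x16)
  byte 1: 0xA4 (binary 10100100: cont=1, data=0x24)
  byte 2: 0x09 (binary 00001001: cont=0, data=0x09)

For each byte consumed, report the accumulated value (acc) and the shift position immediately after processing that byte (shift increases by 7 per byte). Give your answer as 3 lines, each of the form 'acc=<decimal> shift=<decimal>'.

byte 0=0x96: payload=0x16=22, contrib = 22<<0 = 22; acc -> 22, shift -> 7
byte 1=0xA4: payload=0x24=36, contrib = 36<<7 = 4608; acc -> 4630, shift -> 14
byte 2=0x09: payload=0x09=9, contrib = 9<<14 = 147456; acc -> 152086, shift -> 21

Answer: acc=22 shift=7
acc=4630 shift=14
acc=152086 shift=21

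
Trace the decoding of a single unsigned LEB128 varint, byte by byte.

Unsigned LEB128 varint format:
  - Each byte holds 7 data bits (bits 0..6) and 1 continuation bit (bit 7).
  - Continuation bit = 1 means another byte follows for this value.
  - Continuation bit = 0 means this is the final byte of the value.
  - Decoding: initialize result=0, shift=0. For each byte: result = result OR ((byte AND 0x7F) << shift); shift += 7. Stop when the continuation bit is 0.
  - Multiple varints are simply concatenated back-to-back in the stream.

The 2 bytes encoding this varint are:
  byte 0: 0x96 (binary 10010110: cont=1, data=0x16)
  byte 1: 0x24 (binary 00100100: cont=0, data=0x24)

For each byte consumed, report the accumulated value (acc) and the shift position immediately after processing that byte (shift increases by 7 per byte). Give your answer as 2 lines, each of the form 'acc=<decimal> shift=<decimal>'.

Answer: acc=22 shift=7
acc=4630 shift=14

Derivation:
byte 0=0x96: payload=0x16=22, contrib = 22<<0 = 22; acc -> 22, shift -> 7
byte 1=0x24: payload=0x24=36, contrib = 36<<7 = 4608; acc -> 4630, shift -> 14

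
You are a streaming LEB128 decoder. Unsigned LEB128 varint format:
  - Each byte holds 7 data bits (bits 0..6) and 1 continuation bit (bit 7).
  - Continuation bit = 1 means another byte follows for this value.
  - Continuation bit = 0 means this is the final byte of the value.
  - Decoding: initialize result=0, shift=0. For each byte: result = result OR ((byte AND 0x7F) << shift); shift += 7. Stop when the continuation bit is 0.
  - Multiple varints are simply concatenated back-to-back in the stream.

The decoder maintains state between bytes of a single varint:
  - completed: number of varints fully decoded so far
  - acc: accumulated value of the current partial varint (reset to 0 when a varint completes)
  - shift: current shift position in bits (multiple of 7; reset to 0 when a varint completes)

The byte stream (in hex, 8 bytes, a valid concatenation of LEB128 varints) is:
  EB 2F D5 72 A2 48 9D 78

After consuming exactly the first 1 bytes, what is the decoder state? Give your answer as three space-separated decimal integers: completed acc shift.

Answer: 0 107 7

Derivation:
byte[0]=0xEB cont=1 payload=0x6B: acc |= 107<<0 -> completed=0 acc=107 shift=7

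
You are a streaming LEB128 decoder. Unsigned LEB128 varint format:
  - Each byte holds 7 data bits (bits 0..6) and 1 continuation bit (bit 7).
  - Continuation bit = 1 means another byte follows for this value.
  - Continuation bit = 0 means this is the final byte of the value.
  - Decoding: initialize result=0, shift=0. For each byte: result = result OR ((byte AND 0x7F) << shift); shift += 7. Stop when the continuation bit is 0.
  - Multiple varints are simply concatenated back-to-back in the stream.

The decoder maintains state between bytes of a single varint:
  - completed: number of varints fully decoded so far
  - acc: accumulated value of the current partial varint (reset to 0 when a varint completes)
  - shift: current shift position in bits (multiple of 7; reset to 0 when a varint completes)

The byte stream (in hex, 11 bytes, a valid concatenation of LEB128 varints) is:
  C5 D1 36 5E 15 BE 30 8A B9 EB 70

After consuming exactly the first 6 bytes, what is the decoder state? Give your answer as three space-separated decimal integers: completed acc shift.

byte[0]=0xC5 cont=1 payload=0x45: acc |= 69<<0 -> completed=0 acc=69 shift=7
byte[1]=0xD1 cont=1 payload=0x51: acc |= 81<<7 -> completed=0 acc=10437 shift=14
byte[2]=0x36 cont=0 payload=0x36: varint #1 complete (value=895173); reset -> completed=1 acc=0 shift=0
byte[3]=0x5E cont=0 payload=0x5E: varint #2 complete (value=94); reset -> completed=2 acc=0 shift=0
byte[4]=0x15 cont=0 payload=0x15: varint #3 complete (value=21); reset -> completed=3 acc=0 shift=0
byte[5]=0xBE cont=1 payload=0x3E: acc |= 62<<0 -> completed=3 acc=62 shift=7

Answer: 3 62 7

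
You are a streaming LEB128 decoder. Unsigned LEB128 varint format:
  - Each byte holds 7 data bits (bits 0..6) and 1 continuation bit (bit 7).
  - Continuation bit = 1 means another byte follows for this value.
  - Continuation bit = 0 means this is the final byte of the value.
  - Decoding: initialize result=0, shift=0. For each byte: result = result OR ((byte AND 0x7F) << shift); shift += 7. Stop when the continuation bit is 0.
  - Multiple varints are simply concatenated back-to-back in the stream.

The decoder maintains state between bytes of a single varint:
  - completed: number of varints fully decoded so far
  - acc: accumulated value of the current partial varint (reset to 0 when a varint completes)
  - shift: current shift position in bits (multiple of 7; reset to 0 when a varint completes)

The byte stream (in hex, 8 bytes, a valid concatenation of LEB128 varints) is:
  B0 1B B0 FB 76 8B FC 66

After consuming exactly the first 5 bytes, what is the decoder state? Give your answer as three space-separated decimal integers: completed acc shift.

byte[0]=0xB0 cont=1 payload=0x30: acc |= 48<<0 -> completed=0 acc=48 shift=7
byte[1]=0x1B cont=0 payload=0x1B: varint #1 complete (value=3504); reset -> completed=1 acc=0 shift=0
byte[2]=0xB0 cont=1 payload=0x30: acc |= 48<<0 -> completed=1 acc=48 shift=7
byte[3]=0xFB cont=1 payload=0x7B: acc |= 123<<7 -> completed=1 acc=15792 shift=14
byte[4]=0x76 cont=0 payload=0x76: varint #2 complete (value=1949104); reset -> completed=2 acc=0 shift=0

Answer: 2 0 0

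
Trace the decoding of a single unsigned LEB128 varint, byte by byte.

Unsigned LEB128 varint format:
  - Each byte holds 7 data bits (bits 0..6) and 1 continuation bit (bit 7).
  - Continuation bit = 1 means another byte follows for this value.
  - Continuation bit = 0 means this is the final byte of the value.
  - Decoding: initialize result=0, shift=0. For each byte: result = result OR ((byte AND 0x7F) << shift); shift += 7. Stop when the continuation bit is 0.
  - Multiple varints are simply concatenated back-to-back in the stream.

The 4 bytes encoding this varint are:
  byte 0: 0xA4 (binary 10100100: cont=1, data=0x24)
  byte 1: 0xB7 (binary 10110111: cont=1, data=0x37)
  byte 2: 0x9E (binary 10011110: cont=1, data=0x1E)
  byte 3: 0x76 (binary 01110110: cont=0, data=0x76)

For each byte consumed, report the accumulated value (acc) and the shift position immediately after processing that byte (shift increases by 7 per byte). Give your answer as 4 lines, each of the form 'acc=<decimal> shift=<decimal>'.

Answer: acc=36 shift=7
acc=7076 shift=14
acc=498596 shift=21
acc=247962532 shift=28

Derivation:
byte 0=0xA4: payload=0x24=36, contrib = 36<<0 = 36; acc -> 36, shift -> 7
byte 1=0xB7: payload=0x37=55, contrib = 55<<7 = 7040; acc -> 7076, shift -> 14
byte 2=0x9E: payload=0x1E=30, contrib = 30<<14 = 491520; acc -> 498596, shift -> 21
byte 3=0x76: payload=0x76=118, contrib = 118<<21 = 247463936; acc -> 247962532, shift -> 28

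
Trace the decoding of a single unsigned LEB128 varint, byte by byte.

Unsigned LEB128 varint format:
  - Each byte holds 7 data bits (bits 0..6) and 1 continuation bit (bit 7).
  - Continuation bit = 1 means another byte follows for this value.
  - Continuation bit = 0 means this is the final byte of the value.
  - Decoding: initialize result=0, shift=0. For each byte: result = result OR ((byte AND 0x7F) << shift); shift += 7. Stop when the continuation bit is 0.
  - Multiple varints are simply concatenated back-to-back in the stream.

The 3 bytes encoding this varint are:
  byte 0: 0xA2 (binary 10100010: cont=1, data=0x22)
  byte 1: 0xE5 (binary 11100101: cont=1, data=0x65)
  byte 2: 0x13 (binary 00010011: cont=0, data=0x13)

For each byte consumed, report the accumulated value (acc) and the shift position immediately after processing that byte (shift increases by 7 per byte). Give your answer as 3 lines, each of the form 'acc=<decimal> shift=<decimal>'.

byte 0=0xA2: payload=0x22=34, contrib = 34<<0 = 34; acc -> 34, shift -> 7
byte 1=0xE5: payload=0x65=101, contrib = 101<<7 = 12928; acc -> 12962, shift -> 14
byte 2=0x13: payload=0x13=19, contrib = 19<<14 = 311296; acc -> 324258, shift -> 21

Answer: acc=34 shift=7
acc=12962 shift=14
acc=324258 shift=21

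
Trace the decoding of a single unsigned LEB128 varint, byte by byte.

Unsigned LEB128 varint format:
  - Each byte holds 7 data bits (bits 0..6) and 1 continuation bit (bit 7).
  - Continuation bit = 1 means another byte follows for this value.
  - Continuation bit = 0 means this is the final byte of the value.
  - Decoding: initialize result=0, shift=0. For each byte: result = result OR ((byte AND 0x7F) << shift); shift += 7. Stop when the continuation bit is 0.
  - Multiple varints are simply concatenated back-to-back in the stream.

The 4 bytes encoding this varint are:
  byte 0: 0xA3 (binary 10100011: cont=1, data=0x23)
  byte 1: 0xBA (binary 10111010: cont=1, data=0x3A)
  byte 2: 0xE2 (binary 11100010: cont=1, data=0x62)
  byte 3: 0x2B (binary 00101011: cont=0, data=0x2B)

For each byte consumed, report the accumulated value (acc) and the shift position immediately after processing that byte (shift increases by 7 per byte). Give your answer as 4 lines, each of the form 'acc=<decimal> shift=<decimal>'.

Answer: acc=35 shift=7
acc=7459 shift=14
acc=1613091 shift=21
acc=91790627 shift=28

Derivation:
byte 0=0xA3: payload=0x23=35, contrib = 35<<0 = 35; acc -> 35, shift -> 7
byte 1=0xBA: payload=0x3A=58, contrib = 58<<7 = 7424; acc -> 7459, shift -> 14
byte 2=0xE2: payload=0x62=98, contrib = 98<<14 = 1605632; acc -> 1613091, shift -> 21
byte 3=0x2B: payload=0x2B=43, contrib = 43<<21 = 90177536; acc -> 91790627, shift -> 28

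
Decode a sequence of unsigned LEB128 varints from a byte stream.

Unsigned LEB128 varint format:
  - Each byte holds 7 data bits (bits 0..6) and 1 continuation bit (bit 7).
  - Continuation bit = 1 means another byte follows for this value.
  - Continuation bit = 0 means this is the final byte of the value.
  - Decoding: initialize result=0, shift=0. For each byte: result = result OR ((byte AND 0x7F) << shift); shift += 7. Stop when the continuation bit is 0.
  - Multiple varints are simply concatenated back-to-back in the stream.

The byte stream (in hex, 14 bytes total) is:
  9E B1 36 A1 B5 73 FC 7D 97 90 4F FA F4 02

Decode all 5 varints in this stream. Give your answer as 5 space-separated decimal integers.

  byte[0]=0x9E cont=1 payload=0x1E=30: acc |= 30<<0 -> acc=30 shift=7
  byte[1]=0xB1 cont=1 payload=0x31=49: acc |= 49<<7 -> acc=6302 shift=14
  byte[2]=0x36 cont=0 payload=0x36=54: acc |= 54<<14 -> acc=891038 shift=21 [end]
Varint 1: bytes[0:3] = 9E B1 36 -> value 891038 (3 byte(s))
  byte[3]=0xA1 cont=1 payload=0x21=33: acc |= 33<<0 -> acc=33 shift=7
  byte[4]=0xB5 cont=1 payload=0x35=53: acc |= 53<<7 -> acc=6817 shift=14
  byte[5]=0x73 cont=0 payload=0x73=115: acc |= 115<<14 -> acc=1890977 shift=21 [end]
Varint 2: bytes[3:6] = A1 B5 73 -> value 1890977 (3 byte(s))
  byte[6]=0xFC cont=1 payload=0x7C=124: acc |= 124<<0 -> acc=124 shift=7
  byte[7]=0x7D cont=0 payload=0x7D=125: acc |= 125<<7 -> acc=16124 shift=14 [end]
Varint 3: bytes[6:8] = FC 7D -> value 16124 (2 byte(s))
  byte[8]=0x97 cont=1 payload=0x17=23: acc |= 23<<0 -> acc=23 shift=7
  byte[9]=0x90 cont=1 payload=0x10=16: acc |= 16<<7 -> acc=2071 shift=14
  byte[10]=0x4F cont=0 payload=0x4F=79: acc |= 79<<14 -> acc=1296407 shift=21 [end]
Varint 4: bytes[8:11] = 97 90 4F -> value 1296407 (3 byte(s))
  byte[11]=0xFA cont=1 payload=0x7A=122: acc |= 122<<0 -> acc=122 shift=7
  byte[12]=0xF4 cont=1 payload=0x74=116: acc |= 116<<7 -> acc=14970 shift=14
  byte[13]=0x02 cont=0 payload=0x02=2: acc |= 2<<14 -> acc=47738 shift=21 [end]
Varint 5: bytes[11:14] = FA F4 02 -> value 47738 (3 byte(s))

Answer: 891038 1890977 16124 1296407 47738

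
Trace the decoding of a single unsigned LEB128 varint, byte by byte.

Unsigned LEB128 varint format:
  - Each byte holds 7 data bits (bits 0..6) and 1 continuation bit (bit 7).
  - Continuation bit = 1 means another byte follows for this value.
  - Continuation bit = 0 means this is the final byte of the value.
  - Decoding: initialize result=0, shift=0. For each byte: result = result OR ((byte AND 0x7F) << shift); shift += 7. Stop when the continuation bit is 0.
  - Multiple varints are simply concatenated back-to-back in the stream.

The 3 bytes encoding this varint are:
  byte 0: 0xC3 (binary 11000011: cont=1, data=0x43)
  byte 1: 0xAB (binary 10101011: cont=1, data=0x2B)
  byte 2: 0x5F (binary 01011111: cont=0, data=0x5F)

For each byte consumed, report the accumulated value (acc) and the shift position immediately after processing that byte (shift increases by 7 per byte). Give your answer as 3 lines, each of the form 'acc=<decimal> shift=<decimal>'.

byte 0=0xC3: payload=0x43=67, contrib = 67<<0 = 67; acc -> 67, shift -> 7
byte 1=0xAB: payload=0x2B=43, contrib = 43<<7 = 5504; acc -> 5571, shift -> 14
byte 2=0x5F: payload=0x5F=95, contrib = 95<<14 = 1556480; acc -> 1562051, shift -> 21

Answer: acc=67 shift=7
acc=5571 shift=14
acc=1562051 shift=21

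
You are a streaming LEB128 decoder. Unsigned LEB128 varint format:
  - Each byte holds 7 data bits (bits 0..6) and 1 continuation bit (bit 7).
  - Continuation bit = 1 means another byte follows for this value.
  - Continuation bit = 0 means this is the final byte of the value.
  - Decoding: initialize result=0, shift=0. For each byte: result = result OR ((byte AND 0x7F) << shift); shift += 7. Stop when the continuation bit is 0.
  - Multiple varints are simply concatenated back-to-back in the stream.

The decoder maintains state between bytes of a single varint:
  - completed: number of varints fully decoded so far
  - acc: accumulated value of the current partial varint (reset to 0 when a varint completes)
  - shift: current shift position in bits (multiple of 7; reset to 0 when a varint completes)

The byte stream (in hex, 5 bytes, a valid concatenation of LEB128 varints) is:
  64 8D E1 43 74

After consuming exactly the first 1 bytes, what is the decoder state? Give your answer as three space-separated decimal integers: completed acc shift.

Answer: 1 0 0

Derivation:
byte[0]=0x64 cont=0 payload=0x64: varint #1 complete (value=100); reset -> completed=1 acc=0 shift=0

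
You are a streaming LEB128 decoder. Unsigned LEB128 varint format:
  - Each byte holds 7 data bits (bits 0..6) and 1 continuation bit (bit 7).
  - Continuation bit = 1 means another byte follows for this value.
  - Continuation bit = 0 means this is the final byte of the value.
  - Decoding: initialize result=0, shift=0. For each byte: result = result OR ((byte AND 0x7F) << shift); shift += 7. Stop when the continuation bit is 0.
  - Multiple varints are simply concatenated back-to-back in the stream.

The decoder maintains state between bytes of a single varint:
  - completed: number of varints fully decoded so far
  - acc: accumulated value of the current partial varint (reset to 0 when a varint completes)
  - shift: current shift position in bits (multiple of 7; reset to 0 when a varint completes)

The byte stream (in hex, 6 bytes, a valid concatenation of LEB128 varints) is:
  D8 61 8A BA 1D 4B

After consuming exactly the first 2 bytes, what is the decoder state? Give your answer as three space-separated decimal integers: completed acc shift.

Answer: 1 0 0

Derivation:
byte[0]=0xD8 cont=1 payload=0x58: acc |= 88<<0 -> completed=0 acc=88 shift=7
byte[1]=0x61 cont=0 payload=0x61: varint #1 complete (value=12504); reset -> completed=1 acc=0 shift=0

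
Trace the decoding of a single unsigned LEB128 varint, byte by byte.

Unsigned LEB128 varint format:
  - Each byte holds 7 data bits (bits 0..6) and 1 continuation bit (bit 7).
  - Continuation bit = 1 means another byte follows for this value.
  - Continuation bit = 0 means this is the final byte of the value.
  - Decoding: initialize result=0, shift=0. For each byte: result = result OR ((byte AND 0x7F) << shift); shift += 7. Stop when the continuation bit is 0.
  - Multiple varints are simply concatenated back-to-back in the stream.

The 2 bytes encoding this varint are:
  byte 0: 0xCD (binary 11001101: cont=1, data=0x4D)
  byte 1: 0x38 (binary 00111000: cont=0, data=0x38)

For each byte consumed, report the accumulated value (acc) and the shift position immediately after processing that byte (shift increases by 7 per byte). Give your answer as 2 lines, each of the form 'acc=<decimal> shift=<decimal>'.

byte 0=0xCD: payload=0x4D=77, contrib = 77<<0 = 77; acc -> 77, shift -> 7
byte 1=0x38: payload=0x38=56, contrib = 56<<7 = 7168; acc -> 7245, shift -> 14

Answer: acc=77 shift=7
acc=7245 shift=14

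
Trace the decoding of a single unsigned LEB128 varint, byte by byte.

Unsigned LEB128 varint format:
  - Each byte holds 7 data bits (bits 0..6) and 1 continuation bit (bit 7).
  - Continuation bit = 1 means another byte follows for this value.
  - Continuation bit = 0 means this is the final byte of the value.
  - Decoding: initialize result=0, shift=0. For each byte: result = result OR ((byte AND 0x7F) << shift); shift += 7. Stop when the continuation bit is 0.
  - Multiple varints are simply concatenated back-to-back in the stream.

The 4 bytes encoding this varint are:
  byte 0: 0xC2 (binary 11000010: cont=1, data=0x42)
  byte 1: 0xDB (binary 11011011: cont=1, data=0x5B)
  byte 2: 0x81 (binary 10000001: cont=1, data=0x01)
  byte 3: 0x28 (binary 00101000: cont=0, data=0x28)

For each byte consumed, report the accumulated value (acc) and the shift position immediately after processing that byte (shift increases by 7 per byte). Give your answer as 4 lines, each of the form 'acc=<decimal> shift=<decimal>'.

byte 0=0xC2: payload=0x42=66, contrib = 66<<0 = 66; acc -> 66, shift -> 7
byte 1=0xDB: payload=0x5B=91, contrib = 91<<7 = 11648; acc -> 11714, shift -> 14
byte 2=0x81: payload=0x01=1, contrib = 1<<14 = 16384; acc -> 28098, shift -> 21
byte 3=0x28: payload=0x28=40, contrib = 40<<21 = 83886080; acc -> 83914178, shift -> 28

Answer: acc=66 shift=7
acc=11714 shift=14
acc=28098 shift=21
acc=83914178 shift=28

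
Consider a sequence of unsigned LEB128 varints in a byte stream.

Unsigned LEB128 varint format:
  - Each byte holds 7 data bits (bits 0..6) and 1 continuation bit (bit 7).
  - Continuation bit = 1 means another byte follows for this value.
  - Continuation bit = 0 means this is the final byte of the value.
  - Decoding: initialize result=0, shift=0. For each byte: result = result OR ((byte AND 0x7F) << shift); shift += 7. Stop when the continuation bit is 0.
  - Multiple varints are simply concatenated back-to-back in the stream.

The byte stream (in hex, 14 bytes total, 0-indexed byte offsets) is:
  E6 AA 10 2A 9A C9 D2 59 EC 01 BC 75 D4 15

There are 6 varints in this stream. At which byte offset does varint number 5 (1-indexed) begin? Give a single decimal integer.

Answer: 10

Derivation:
  byte[0]=0xE6 cont=1 payload=0x66=102: acc |= 102<<0 -> acc=102 shift=7
  byte[1]=0xAA cont=1 payload=0x2A=42: acc |= 42<<7 -> acc=5478 shift=14
  byte[2]=0x10 cont=0 payload=0x10=16: acc |= 16<<14 -> acc=267622 shift=21 [end]
Varint 1: bytes[0:3] = E6 AA 10 -> value 267622 (3 byte(s))
  byte[3]=0x2A cont=0 payload=0x2A=42: acc |= 42<<0 -> acc=42 shift=7 [end]
Varint 2: bytes[3:4] = 2A -> value 42 (1 byte(s))
  byte[4]=0x9A cont=1 payload=0x1A=26: acc |= 26<<0 -> acc=26 shift=7
  byte[5]=0xC9 cont=1 payload=0x49=73: acc |= 73<<7 -> acc=9370 shift=14
  byte[6]=0xD2 cont=1 payload=0x52=82: acc |= 82<<14 -> acc=1352858 shift=21
  byte[7]=0x59 cont=0 payload=0x59=89: acc |= 89<<21 -> acc=187999386 shift=28 [end]
Varint 3: bytes[4:8] = 9A C9 D2 59 -> value 187999386 (4 byte(s))
  byte[8]=0xEC cont=1 payload=0x6C=108: acc |= 108<<0 -> acc=108 shift=7
  byte[9]=0x01 cont=0 payload=0x01=1: acc |= 1<<7 -> acc=236 shift=14 [end]
Varint 4: bytes[8:10] = EC 01 -> value 236 (2 byte(s))
  byte[10]=0xBC cont=1 payload=0x3C=60: acc |= 60<<0 -> acc=60 shift=7
  byte[11]=0x75 cont=0 payload=0x75=117: acc |= 117<<7 -> acc=15036 shift=14 [end]
Varint 5: bytes[10:12] = BC 75 -> value 15036 (2 byte(s))
  byte[12]=0xD4 cont=1 payload=0x54=84: acc |= 84<<0 -> acc=84 shift=7
  byte[13]=0x15 cont=0 payload=0x15=21: acc |= 21<<7 -> acc=2772 shift=14 [end]
Varint 6: bytes[12:14] = D4 15 -> value 2772 (2 byte(s))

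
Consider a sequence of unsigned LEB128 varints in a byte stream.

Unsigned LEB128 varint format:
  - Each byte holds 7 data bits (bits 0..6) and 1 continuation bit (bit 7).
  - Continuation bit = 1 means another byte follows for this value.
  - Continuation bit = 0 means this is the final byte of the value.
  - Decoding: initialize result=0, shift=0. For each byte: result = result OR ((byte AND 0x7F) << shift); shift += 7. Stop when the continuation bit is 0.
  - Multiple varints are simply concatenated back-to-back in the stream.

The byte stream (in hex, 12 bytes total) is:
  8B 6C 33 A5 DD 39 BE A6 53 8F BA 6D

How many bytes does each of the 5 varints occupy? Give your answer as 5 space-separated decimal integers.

Answer: 2 1 3 3 3

Derivation:
  byte[0]=0x8B cont=1 payload=0x0B=11: acc |= 11<<0 -> acc=11 shift=7
  byte[1]=0x6C cont=0 payload=0x6C=108: acc |= 108<<7 -> acc=13835 shift=14 [end]
Varint 1: bytes[0:2] = 8B 6C -> value 13835 (2 byte(s))
  byte[2]=0x33 cont=0 payload=0x33=51: acc |= 51<<0 -> acc=51 shift=7 [end]
Varint 2: bytes[2:3] = 33 -> value 51 (1 byte(s))
  byte[3]=0xA5 cont=1 payload=0x25=37: acc |= 37<<0 -> acc=37 shift=7
  byte[4]=0xDD cont=1 payload=0x5D=93: acc |= 93<<7 -> acc=11941 shift=14
  byte[5]=0x39 cont=0 payload=0x39=57: acc |= 57<<14 -> acc=945829 shift=21 [end]
Varint 3: bytes[3:6] = A5 DD 39 -> value 945829 (3 byte(s))
  byte[6]=0xBE cont=1 payload=0x3E=62: acc |= 62<<0 -> acc=62 shift=7
  byte[7]=0xA6 cont=1 payload=0x26=38: acc |= 38<<7 -> acc=4926 shift=14
  byte[8]=0x53 cont=0 payload=0x53=83: acc |= 83<<14 -> acc=1364798 shift=21 [end]
Varint 4: bytes[6:9] = BE A6 53 -> value 1364798 (3 byte(s))
  byte[9]=0x8F cont=1 payload=0x0F=15: acc |= 15<<0 -> acc=15 shift=7
  byte[10]=0xBA cont=1 payload=0x3A=58: acc |= 58<<7 -> acc=7439 shift=14
  byte[11]=0x6D cont=0 payload=0x6D=109: acc |= 109<<14 -> acc=1793295 shift=21 [end]
Varint 5: bytes[9:12] = 8F BA 6D -> value 1793295 (3 byte(s))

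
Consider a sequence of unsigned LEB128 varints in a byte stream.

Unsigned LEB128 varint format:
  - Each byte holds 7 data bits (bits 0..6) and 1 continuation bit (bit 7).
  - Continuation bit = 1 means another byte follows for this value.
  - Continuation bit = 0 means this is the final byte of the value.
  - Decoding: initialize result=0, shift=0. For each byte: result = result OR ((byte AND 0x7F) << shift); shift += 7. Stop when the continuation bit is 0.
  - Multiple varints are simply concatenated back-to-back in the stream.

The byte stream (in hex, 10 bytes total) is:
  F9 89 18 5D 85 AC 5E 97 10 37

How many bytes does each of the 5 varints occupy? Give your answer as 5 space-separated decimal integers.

  byte[0]=0xF9 cont=1 payload=0x79=121: acc |= 121<<0 -> acc=121 shift=7
  byte[1]=0x89 cont=1 payload=0x09=9: acc |= 9<<7 -> acc=1273 shift=14
  byte[2]=0x18 cont=0 payload=0x18=24: acc |= 24<<14 -> acc=394489 shift=21 [end]
Varint 1: bytes[0:3] = F9 89 18 -> value 394489 (3 byte(s))
  byte[3]=0x5D cont=0 payload=0x5D=93: acc |= 93<<0 -> acc=93 shift=7 [end]
Varint 2: bytes[3:4] = 5D -> value 93 (1 byte(s))
  byte[4]=0x85 cont=1 payload=0x05=5: acc |= 5<<0 -> acc=5 shift=7
  byte[5]=0xAC cont=1 payload=0x2C=44: acc |= 44<<7 -> acc=5637 shift=14
  byte[6]=0x5E cont=0 payload=0x5E=94: acc |= 94<<14 -> acc=1545733 shift=21 [end]
Varint 3: bytes[4:7] = 85 AC 5E -> value 1545733 (3 byte(s))
  byte[7]=0x97 cont=1 payload=0x17=23: acc |= 23<<0 -> acc=23 shift=7
  byte[8]=0x10 cont=0 payload=0x10=16: acc |= 16<<7 -> acc=2071 shift=14 [end]
Varint 4: bytes[7:9] = 97 10 -> value 2071 (2 byte(s))
  byte[9]=0x37 cont=0 payload=0x37=55: acc |= 55<<0 -> acc=55 shift=7 [end]
Varint 5: bytes[9:10] = 37 -> value 55 (1 byte(s))

Answer: 3 1 3 2 1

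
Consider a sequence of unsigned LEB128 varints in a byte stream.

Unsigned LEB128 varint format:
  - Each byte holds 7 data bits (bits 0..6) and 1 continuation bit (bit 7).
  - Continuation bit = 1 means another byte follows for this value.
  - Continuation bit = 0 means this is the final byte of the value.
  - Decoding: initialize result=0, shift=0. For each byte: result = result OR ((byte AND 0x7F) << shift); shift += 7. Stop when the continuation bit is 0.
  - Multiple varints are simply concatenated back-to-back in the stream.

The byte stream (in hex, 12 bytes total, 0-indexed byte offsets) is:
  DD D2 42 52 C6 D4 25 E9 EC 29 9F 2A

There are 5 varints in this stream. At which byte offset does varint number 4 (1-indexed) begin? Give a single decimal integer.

Answer: 7

Derivation:
  byte[0]=0xDD cont=1 payload=0x5D=93: acc |= 93<<0 -> acc=93 shift=7
  byte[1]=0xD2 cont=1 payload=0x52=82: acc |= 82<<7 -> acc=10589 shift=14
  byte[2]=0x42 cont=0 payload=0x42=66: acc |= 66<<14 -> acc=1091933 shift=21 [end]
Varint 1: bytes[0:3] = DD D2 42 -> value 1091933 (3 byte(s))
  byte[3]=0x52 cont=0 payload=0x52=82: acc |= 82<<0 -> acc=82 shift=7 [end]
Varint 2: bytes[3:4] = 52 -> value 82 (1 byte(s))
  byte[4]=0xC6 cont=1 payload=0x46=70: acc |= 70<<0 -> acc=70 shift=7
  byte[5]=0xD4 cont=1 payload=0x54=84: acc |= 84<<7 -> acc=10822 shift=14
  byte[6]=0x25 cont=0 payload=0x25=37: acc |= 37<<14 -> acc=617030 shift=21 [end]
Varint 3: bytes[4:7] = C6 D4 25 -> value 617030 (3 byte(s))
  byte[7]=0xE9 cont=1 payload=0x69=105: acc |= 105<<0 -> acc=105 shift=7
  byte[8]=0xEC cont=1 payload=0x6C=108: acc |= 108<<7 -> acc=13929 shift=14
  byte[9]=0x29 cont=0 payload=0x29=41: acc |= 41<<14 -> acc=685673 shift=21 [end]
Varint 4: bytes[7:10] = E9 EC 29 -> value 685673 (3 byte(s))
  byte[10]=0x9F cont=1 payload=0x1F=31: acc |= 31<<0 -> acc=31 shift=7
  byte[11]=0x2A cont=0 payload=0x2A=42: acc |= 42<<7 -> acc=5407 shift=14 [end]
Varint 5: bytes[10:12] = 9F 2A -> value 5407 (2 byte(s))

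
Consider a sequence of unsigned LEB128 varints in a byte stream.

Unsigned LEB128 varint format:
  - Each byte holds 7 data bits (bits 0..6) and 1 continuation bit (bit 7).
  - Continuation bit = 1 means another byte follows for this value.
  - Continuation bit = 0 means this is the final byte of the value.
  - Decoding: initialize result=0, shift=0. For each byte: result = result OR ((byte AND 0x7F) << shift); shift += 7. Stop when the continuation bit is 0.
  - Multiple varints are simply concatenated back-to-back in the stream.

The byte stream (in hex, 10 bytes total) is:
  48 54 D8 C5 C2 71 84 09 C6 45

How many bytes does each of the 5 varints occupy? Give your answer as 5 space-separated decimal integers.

Answer: 1 1 4 2 2

Derivation:
  byte[0]=0x48 cont=0 payload=0x48=72: acc |= 72<<0 -> acc=72 shift=7 [end]
Varint 1: bytes[0:1] = 48 -> value 72 (1 byte(s))
  byte[1]=0x54 cont=0 payload=0x54=84: acc |= 84<<0 -> acc=84 shift=7 [end]
Varint 2: bytes[1:2] = 54 -> value 84 (1 byte(s))
  byte[2]=0xD8 cont=1 payload=0x58=88: acc |= 88<<0 -> acc=88 shift=7
  byte[3]=0xC5 cont=1 payload=0x45=69: acc |= 69<<7 -> acc=8920 shift=14
  byte[4]=0xC2 cont=1 payload=0x42=66: acc |= 66<<14 -> acc=1090264 shift=21
  byte[5]=0x71 cont=0 payload=0x71=113: acc |= 113<<21 -> acc=238068440 shift=28 [end]
Varint 3: bytes[2:6] = D8 C5 C2 71 -> value 238068440 (4 byte(s))
  byte[6]=0x84 cont=1 payload=0x04=4: acc |= 4<<0 -> acc=4 shift=7
  byte[7]=0x09 cont=0 payload=0x09=9: acc |= 9<<7 -> acc=1156 shift=14 [end]
Varint 4: bytes[6:8] = 84 09 -> value 1156 (2 byte(s))
  byte[8]=0xC6 cont=1 payload=0x46=70: acc |= 70<<0 -> acc=70 shift=7
  byte[9]=0x45 cont=0 payload=0x45=69: acc |= 69<<7 -> acc=8902 shift=14 [end]
Varint 5: bytes[8:10] = C6 45 -> value 8902 (2 byte(s))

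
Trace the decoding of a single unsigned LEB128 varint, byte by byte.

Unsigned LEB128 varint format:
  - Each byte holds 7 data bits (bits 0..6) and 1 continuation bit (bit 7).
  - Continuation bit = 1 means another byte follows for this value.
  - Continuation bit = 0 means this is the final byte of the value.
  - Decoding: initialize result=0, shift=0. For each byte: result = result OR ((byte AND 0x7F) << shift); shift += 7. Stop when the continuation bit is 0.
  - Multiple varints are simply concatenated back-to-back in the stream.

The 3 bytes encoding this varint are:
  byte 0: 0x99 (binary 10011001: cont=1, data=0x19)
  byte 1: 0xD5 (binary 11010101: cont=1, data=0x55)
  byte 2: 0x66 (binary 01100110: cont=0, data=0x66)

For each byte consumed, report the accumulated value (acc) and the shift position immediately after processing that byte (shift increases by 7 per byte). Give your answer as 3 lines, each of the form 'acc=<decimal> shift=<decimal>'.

Answer: acc=25 shift=7
acc=10905 shift=14
acc=1682073 shift=21

Derivation:
byte 0=0x99: payload=0x19=25, contrib = 25<<0 = 25; acc -> 25, shift -> 7
byte 1=0xD5: payload=0x55=85, contrib = 85<<7 = 10880; acc -> 10905, shift -> 14
byte 2=0x66: payload=0x66=102, contrib = 102<<14 = 1671168; acc -> 1682073, shift -> 21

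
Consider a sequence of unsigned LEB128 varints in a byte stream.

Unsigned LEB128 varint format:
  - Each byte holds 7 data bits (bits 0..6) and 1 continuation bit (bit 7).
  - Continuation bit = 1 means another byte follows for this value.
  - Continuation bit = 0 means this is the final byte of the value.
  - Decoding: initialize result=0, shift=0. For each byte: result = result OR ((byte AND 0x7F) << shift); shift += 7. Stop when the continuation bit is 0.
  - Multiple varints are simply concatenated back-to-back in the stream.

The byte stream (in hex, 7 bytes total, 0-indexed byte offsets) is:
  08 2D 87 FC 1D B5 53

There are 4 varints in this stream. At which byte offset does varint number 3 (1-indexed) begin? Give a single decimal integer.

  byte[0]=0x08 cont=0 payload=0x08=8: acc |= 8<<0 -> acc=8 shift=7 [end]
Varint 1: bytes[0:1] = 08 -> value 8 (1 byte(s))
  byte[1]=0x2D cont=0 payload=0x2D=45: acc |= 45<<0 -> acc=45 shift=7 [end]
Varint 2: bytes[1:2] = 2D -> value 45 (1 byte(s))
  byte[2]=0x87 cont=1 payload=0x07=7: acc |= 7<<0 -> acc=7 shift=7
  byte[3]=0xFC cont=1 payload=0x7C=124: acc |= 124<<7 -> acc=15879 shift=14
  byte[4]=0x1D cont=0 payload=0x1D=29: acc |= 29<<14 -> acc=491015 shift=21 [end]
Varint 3: bytes[2:5] = 87 FC 1D -> value 491015 (3 byte(s))
  byte[5]=0xB5 cont=1 payload=0x35=53: acc |= 53<<0 -> acc=53 shift=7
  byte[6]=0x53 cont=0 payload=0x53=83: acc |= 83<<7 -> acc=10677 shift=14 [end]
Varint 4: bytes[5:7] = B5 53 -> value 10677 (2 byte(s))

Answer: 2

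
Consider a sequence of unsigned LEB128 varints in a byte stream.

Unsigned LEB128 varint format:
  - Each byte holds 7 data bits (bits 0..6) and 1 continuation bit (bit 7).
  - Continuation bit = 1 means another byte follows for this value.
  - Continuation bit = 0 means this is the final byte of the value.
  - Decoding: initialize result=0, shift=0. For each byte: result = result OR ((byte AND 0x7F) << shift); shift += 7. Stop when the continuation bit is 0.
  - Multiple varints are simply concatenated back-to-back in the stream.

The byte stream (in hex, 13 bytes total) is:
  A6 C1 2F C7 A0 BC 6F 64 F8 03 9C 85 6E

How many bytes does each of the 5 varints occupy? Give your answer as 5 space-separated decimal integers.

  byte[0]=0xA6 cont=1 payload=0x26=38: acc |= 38<<0 -> acc=38 shift=7
  byte[1]=0xC1 cont=1 payload=0x41=65: acc |= 65<<7 -> acc=8358 shift=14
  byte[2]=0x2F cont=0 payload=0x2F=47: acc |= 47<<14 -> acc=778406 shift=21 [end]
Varint 1: bytes[0:3] = A6 C1 2F -> value 778406 (3 byte(s))
  byte[3]=0xC7 cont=1 payload=0x47=71: acc |= 71<<0 -> acc=71 shift=7
  byte[4]=0xA0 cont=1 payload=0x20=32: acc |= 32<<7 -> acc=4167 shift=14
  byte[5]=0xBC cont=1 payload=0x3C=60: acc |= 60<<14 -> acc=987207 shift=21
  byte[6]=0x6F cont=0 payload=0x6F=111: acc |= 111<<21 -> acc=233771079 shift=28 [end]
Varint 2: bytes[3:7] = C7 A0 BC 6F -> value 233771079 (4 byte(s))
  byte[7]=0x64 cont=0 payload=0x64=100: acc |= 100<<0 -> acc=100 shift=7 [end]
Varint 3: bytes[7:8] = 64 -> value 100 (1 byte(s))
  byte[8]=0xF8 cont=1 payload=0x78=120: acc |= 120<<0 -> acc=120 shift=7
  byte[9]=0x03 cont=0 payload=0x03=3: acc |= 3<<7 -> acc=504 shift=14 [end]
Varint 4: bytes[8:10] = F8 03 -> value 504 (2 byte(s))
  byte[10]=0x9C cont=1 payload=0x1C=28: acc |= 28<<0 -> acc=28 shift=7
  byte[11]=0x85 cont=1 payload=0x05=5: acc |= 5<<7 -> acc=668 shift=14
  byte[12]=0x6E cont=0 payload=0x6E=110: acc |= 110<<14 -> acc=1802908 shift=21 [end]
Varint 5: bytes[10:13] = 9C 85 6E -> value 1802908 (3 byte(s))

Answer: 3 4 1 2 3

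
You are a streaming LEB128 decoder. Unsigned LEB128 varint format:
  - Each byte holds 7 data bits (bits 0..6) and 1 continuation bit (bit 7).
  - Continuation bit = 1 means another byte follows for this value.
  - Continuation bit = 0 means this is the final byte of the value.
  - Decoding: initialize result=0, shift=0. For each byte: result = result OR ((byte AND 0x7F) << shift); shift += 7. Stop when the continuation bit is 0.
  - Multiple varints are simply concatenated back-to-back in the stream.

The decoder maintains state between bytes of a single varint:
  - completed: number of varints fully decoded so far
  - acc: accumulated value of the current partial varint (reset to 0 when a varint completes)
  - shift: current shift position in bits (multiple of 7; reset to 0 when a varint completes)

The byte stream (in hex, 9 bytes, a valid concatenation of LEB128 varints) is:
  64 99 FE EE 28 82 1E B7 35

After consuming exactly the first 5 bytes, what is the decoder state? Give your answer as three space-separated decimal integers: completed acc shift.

Answer: 2 0 0

Derivation:
byte[0]=0x64 cont=0 payload=0x64: varint #1 complete (value=100); reset -> completed=1 acc=0 shift=0
byte[1]=0x99 cont=1 payload=0x19: acc |= 25<<0 -> completed=1 acc=25 shift=7
byte[2]=0xFE cont=1 payload=0x7E: acc |= 126<<7 -> completed=1 acc=16153 shift=14
byte[3]=0xEE cont=1 payload=0x6E: acc |= 110<<14 -> completed=1 acc=1818393 shift=21
byte[4]=0x28 cont=0 payload=0x28: varint #2 complete (value=85704473); reset -> completed=2 acc=0 shift=0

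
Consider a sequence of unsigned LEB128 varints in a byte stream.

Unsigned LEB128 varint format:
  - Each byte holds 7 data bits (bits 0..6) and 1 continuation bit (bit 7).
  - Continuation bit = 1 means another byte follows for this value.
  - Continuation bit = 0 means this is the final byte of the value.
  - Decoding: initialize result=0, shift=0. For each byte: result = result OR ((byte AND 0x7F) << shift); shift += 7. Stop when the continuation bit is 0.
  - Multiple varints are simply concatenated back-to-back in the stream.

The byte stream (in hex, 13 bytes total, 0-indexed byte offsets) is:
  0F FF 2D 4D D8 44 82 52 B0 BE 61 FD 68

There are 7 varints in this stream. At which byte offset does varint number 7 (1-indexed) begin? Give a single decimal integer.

  byte[0]=0x0F cont=0 payload=0x0F=15: acc |= 15<<0 -> acc=15 shift=7 [end]
Varint 1: bytes[0:1] = 0F -> value 15 (1 byte(s))
  byte[1]=0xFF cont=1 payload=0x7F=127: acc |= 127<<0 -> acc=127 shift=7
  byte[2]=0x2D cont=0 payload=0x2D=45: acc |= 45<<7 -> acc=5887 shift=14 [end]
Varint 2: bytes[1:3] = FF 2D -> value 5887 (2 byte(s))
  byte[3]=0x4D cont=0 payload=0x4D=77: acc |= 77<<0 -> acc=77 shift=7 [end]
Varint 3: bytes[3:4] = 4D -> value 77 (1 byte(s))
  byte[4]=0xD8 cont=1 payload=0x58=88: acc |= 88<<0 -> acc=88 shift=7
  byte[5]=0x44 cont=0 payload=0x44=68: acc |= 68<<7 -> acc=8792 shift=14 [end]
Varint 4: bytes[4:6] = D8 44 -> value 8792 (2 byte(s))
  byte[6]=0x82 cont=1 payload=0x02=2: acc |= 2<<0 -> acc=2 shift=7
  byte[7]=0x52 cont=0 payload=0x52=82: acc |= 82<<7 -> acc=10498 shift=14 [end]
Varint 5: bytes[6:8] = 82 52 -> value 10498 (2 byte(s))
  byte[8]=0xB0 cont=1 payload=0x30=48: acc |= 48<<0 -> acc=48 shift=7
  byte[9]=0xBE cont=1 payload=0x3E=62: acc |= 62<<7 -> acc=7984 shift=14
  byte[10]=0x61 cont=0 payload=0x61=97: acc |= 97<<14 -> acc=1597232 shift=21 [end]
Varint 6: bytes[8:11] = B0 BE 61 -> value 1597232 (3 byte(s))
  byte[11]=0xFD cont=1 payload=0x7D=125: acc |= 125<<0 -> acc=125 shift=7
  byte[12]=0x68 cont=0 payload=0x68=104: acc |= 104<<7 -> acc=13437 shift=14 [end]
Varint 7: bytes[11:13] = FD 68 -> value 13437 (2 byte(s))

Answer: 11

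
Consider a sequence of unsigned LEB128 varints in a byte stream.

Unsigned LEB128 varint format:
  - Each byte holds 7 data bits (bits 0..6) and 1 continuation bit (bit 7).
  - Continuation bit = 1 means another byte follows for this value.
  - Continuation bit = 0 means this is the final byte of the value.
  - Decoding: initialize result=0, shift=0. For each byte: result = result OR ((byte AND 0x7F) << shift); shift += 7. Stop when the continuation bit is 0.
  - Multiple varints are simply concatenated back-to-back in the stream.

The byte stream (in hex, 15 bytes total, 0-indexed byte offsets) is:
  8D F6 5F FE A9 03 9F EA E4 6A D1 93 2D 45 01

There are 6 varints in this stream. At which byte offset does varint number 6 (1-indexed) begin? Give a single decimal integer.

  byte[0]=0x8D cont=1 payload=0x0D=13: acc |= 13<<0 -> acc=13 shift=7
  byte[1]=0xF6 cont=1 payload=0x76=118: acc |= 118<<7 -> acc=15117 shift=14
  byte[2]=0x5F cont=0 payload=0x5F=95: acc |= 95<<14 -> acc=1571597 shift=21 [end]
Varint 1: bytes[0:3] = 8D F6 5F -> value 1571597 (3 byte(s))
  byte[3]=0xFE cont=1 payload=0x7E=126: acc |= 126<<0 -> acc=126 shift=7
  byte[4]=0xA9 cont=1 payload=0x29=41: acc |= 41<<7 -> acc=5374 shift=14
  byte[5]=0x03 cont=0 payload=0x03=3: acc |= 3<<14 -> acc=54526 shift=21 [end]
Varint 2: bytes[3:6] = FE A9 03 -> value 54526 (3 byte(s))
  byte[6]=0x9F cont=1 payload=0x1F=31: acc |= 31<<0 -> acc=31 shift=7
  byte[7]=0xEA cont=1 payload=0x6A=106: acc |= 106<<7 -> acc=13599 shift=14
  byte[8]=0xE4 cont=1 payload=0x64=100: acc |= 100<<14 -> acc=1651999 shift=21
  byte[9]=0x6A cont=0 payload=0x6A=106: acc |= 106<<21 -> acc=223950111 shift=28 [end]
Varint 3: bytes[6:10] = 9F EA E4 6A -> value 223950111 (4 byte(s))
  byte[10]=0xD1 cont=1 payload=0x51=81: acc |= 81<<0 -> acc=81 shift=7
  byte[11]=0x93 cont=1 payload=0x13=19: acc |= 19<<7 -> acc=2513 shift=14
  byte[12]=0x2D cont=0 payload=0x2D=45: acc |= 45<<14 -> acc=739793 shift=21 [end]
Varint 4: bytes[10:13] = D1 93 2D -> value 739793 (3 byte(s))
  byte[13]=0x45 cont=0 payload=0x45=69: acc |= 69<<0 -> acc=69 shift=7 [end]
Varint 5: bytes[13:14] = 45 -> value 69 (1 byte(s))
  byte[14]=0x01 cont=0 payload=0x01=1: acc |= 1<<0 -> acc=1 shift=7 [end]
Varint 6: bytes[14:15] = 01 -> value 1 (1 byte(s))

Answer: 14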